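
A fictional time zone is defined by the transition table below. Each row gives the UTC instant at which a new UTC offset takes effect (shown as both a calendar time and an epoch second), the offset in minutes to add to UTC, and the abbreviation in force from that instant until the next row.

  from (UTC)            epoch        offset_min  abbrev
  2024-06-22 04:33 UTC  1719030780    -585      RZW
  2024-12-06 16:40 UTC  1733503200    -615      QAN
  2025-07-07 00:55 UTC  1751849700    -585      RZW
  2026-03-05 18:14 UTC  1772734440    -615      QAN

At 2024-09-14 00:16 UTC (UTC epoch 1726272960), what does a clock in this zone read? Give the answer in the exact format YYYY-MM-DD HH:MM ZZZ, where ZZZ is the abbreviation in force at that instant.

2024-09-13 14:31 RZW

Query: 2024-09-14 00:16 UTC
Rule 1/4 (RZW, -09:45): 2024-06-22 04:33 UTC ≤ query < 2024-12-06 16:40 UTC
0·60 + 16 - 585 = -569 min
-569 = -1·1440 + 871; 871 = 14·60 + 31 → 14:31, 2024-09-14 - 1 day = 2024-09-13
→ 2024-09-13 14:31 RZW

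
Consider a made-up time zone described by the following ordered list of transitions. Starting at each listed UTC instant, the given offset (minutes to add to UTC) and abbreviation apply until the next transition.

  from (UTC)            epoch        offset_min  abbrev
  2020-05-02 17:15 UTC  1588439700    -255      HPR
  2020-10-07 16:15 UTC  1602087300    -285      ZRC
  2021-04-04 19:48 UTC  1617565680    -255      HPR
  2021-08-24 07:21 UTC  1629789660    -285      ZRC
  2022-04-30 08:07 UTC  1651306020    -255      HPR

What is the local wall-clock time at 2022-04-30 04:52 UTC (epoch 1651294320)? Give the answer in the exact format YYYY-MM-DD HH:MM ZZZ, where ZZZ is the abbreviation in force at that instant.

Query: 2022-04-30 04:52 UTC
Rule 4/5 (ZRC, -04:45): 2021-08-24 07:21 UTC ≤ query < 2022-04-30 08:07 UTC
4·60 + 52 - 285 = 7 min
7 = 0·1440 + 7; 7 = 0·60 + 7 → 00:07, same day
→ 2022-04-30 00:07 ZRC

2022-04-30 00:07 ZRC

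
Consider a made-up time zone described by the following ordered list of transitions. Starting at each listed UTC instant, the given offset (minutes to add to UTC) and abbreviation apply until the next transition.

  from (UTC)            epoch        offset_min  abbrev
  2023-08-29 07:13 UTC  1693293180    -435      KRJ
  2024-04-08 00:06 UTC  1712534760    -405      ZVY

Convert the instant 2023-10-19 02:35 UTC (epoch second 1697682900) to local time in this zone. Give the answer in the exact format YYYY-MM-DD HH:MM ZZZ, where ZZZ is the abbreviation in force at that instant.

Query: 2023-10-19 02:35 UTC
Rule 1/2 (KRJ, -07:15): 2023-08-29 07:13 UTC ≤ query < 2024-04-08 00:06 UTC
2·60 + 35 - 435 = -280 min
-280 = -1·1440 + 1160; 1160 = 19·60 + 20 → 19:20, 2023-10-19 - 1 day = 2023-10-18
→ 2023-10-18 19:20 KRJ

2023-10-18 19:20 KRJ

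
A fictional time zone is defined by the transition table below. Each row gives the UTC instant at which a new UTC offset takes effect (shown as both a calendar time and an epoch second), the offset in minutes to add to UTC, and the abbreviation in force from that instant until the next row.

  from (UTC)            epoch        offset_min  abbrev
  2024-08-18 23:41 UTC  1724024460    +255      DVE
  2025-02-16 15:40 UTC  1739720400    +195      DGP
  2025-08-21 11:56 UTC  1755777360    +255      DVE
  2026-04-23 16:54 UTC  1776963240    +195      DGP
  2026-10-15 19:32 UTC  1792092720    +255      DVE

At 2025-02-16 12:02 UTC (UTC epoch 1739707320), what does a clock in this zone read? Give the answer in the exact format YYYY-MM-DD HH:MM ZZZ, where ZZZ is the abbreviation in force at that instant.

2025-02-16 16:17 DVE

Query: 2025-02-16 12:02 UTC
Rule 1/5 (DVE, +04:15): 2024-08-18 23:41 UTC ≤ query < 2025-02-16 15:40 UTC
12·60 + 2 + 255 = 977 min
977 = 0·1440 + 977; 977 = 16·60 + 17 → 16:17, same day
→ 2025-02-16 16:17 DVE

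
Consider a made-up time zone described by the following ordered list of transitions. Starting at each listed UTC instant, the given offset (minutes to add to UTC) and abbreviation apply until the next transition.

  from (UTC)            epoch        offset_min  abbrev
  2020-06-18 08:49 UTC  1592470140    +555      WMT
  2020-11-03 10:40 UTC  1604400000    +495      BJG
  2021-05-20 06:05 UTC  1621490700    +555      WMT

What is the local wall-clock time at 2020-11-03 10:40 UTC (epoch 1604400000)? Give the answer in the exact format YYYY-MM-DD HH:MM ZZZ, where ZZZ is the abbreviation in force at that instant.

2020-11-03 18:55 BJG

Query: 2020-11-03 10:40 UTC
Rule 2/3 (BJG, +08:15): 2020-11-03 10:40 UTC ≤ query < 2021-05-20 06:05 UTC
10·60 + 40 + 495 = 1135 min
1135 = 0·1440 + 1135; 1135 = 18·60 + 55 → 18:55, same day
→ 2020-11-03 18:55 BJG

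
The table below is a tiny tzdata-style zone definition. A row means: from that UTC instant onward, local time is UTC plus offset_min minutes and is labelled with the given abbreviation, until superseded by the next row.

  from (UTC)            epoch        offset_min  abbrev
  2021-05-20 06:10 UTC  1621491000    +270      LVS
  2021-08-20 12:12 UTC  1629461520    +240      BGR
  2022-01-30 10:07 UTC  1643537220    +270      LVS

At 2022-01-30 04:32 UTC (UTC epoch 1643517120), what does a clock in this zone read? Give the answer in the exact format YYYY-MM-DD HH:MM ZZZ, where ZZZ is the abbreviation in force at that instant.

Query: 2022-01-30 04:32 UTC
Rule 2/3 (BGR, +04:00): 2021-08-20 12:12 UTC ≤ query < 2022-01-30 10:07 UTC
4·60 + 32 + 240 = 512 min
512 = 0·1440 + 512; 512 = 8·60 + 32 → 08:32, same day
→ 2022-01-30 08:32 BGR

2022-01-30 08:32 BGR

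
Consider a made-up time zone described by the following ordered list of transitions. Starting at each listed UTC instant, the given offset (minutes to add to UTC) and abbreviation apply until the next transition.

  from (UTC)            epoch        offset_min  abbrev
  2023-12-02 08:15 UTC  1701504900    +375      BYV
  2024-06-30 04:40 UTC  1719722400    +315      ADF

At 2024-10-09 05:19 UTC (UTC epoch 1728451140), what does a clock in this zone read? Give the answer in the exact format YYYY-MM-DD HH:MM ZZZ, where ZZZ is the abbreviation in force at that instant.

2024-10-09 10:34 ADF

Query: 2024-10-09 05:19 UTC
Rule 2/2 (ADF, +05:15): 2024-06-30 04:40 UTC ≤ query < +∞
5·60 + 19 + 315 = 634 min
634 = 0·1440 + 634; 634 = 10·60 + 34 → 10:34, same day
→ 2024-10-09 10:34 ADF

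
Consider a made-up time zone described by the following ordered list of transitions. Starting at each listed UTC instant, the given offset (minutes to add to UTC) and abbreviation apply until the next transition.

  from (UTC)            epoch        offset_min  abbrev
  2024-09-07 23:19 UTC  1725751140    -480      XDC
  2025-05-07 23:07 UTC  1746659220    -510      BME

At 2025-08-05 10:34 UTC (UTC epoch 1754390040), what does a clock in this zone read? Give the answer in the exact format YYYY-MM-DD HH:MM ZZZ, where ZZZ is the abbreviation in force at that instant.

Query: 2025-08-05 10:34 UTC
Rule 2/2 (BME, -08:30): 2025-05-07 23:07 UTC ≤ query < +∞
10·60 + 34 - 510 = 124 min
124 = 0·1440 + 124; 124 = 2·60 + 4 → 02:04, same day
→ 2025-08-05 02:04 BME

2025-08-05 02:04 BME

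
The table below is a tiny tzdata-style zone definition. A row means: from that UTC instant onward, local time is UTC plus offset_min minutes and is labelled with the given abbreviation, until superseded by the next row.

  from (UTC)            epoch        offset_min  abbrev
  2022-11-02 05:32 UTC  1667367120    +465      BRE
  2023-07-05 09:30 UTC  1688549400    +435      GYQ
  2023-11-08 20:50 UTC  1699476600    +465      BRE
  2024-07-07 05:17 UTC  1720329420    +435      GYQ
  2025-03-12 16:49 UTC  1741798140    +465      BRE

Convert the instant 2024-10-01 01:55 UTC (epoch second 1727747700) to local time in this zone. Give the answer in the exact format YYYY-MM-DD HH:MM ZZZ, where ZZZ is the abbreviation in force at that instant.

2024-10-01 09:10 GYQ

Query: 2024-10-01 01:55 UTC
Rule 4/5 (GYQ, +07:15): 2024-07-07 05:17 UTC ≤ query < 2025-03-12 16:49 UTC
1·60 + 55 + 435 = 550 min
550 = 0·1440 + 550; 550 = 9·60 + 10 → 09:10, same day
→ 2024-10-01 09:10 GYQ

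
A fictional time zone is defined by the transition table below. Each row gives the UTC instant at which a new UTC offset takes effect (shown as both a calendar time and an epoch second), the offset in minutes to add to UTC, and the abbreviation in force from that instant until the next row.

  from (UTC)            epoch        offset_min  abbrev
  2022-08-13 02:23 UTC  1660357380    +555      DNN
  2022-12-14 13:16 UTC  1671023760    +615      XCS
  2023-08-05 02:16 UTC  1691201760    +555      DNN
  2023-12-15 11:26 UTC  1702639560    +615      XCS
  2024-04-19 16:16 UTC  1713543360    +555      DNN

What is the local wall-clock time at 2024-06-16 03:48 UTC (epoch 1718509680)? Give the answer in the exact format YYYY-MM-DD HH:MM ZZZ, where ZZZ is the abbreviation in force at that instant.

Query: 2024-06-16 03:48 UTC
Rule 5/5 (DNN, +09:15): 2024-04-19 16:16 UTC ≤ query < +∞
3·60 + 48 + 555 = 783 min
783 = 0·1440 + 783; 783 = 13·60 + 3 → 13:03, same day
→ 2024-06-16 13:03 DNN

2024-06-16 13:03 DNN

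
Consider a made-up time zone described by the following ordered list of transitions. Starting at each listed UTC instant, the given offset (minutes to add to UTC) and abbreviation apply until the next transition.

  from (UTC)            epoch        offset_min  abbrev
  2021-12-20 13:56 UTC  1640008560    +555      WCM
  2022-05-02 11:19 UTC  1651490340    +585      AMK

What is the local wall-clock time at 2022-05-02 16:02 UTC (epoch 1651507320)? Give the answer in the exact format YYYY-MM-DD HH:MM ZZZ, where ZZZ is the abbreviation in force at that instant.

2022-05-03 01:47 AMK

Query: 2022-05-02 16:02 UTC
Rule 2/2 (AMK, +09:45): 2022-05-02 11:19 UTC ≤ query < +∞
16·60 + 2 + 585 = 1547 min
1547 = 1·1440 + 107; 107 = 1·60 + 47 → 01:47, 2022-05-02 + 1 day = 2022-05-03
→ 2022-05-03 01:47 AMK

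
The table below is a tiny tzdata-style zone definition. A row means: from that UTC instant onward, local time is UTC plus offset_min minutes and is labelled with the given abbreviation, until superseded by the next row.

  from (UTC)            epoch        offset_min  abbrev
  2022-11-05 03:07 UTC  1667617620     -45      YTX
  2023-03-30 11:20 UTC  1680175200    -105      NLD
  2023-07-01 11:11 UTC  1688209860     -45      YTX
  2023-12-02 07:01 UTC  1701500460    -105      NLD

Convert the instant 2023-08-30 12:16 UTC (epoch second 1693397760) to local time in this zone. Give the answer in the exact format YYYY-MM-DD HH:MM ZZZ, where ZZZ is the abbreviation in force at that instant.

Query: 2023-08-30 12:16 UTC
Rule 3/4 (YTX, -00:45): 2023-07-01 11:11 UTC ≤ query < 2023-12-02 07:01 UTC
12·60 + 16 - 45 = 691 min
691 = 0·1440 + 691; 691 = 11·60 + 31 → 11:31, same day
→ 2023-08-30 11:31 YTX

2023-08-30 11:31 YTX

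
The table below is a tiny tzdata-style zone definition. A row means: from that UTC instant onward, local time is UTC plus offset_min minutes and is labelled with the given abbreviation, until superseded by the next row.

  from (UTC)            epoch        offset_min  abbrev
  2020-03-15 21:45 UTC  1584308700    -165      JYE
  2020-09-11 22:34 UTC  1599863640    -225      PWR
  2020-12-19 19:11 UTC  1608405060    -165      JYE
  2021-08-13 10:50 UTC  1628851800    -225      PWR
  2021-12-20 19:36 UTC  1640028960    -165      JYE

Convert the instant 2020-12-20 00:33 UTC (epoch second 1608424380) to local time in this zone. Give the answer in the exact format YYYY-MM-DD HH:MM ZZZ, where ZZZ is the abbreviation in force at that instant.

Query: 2020-12-20 00:33 UTC
Rule 3/5 (JYE, -02:45): 2020-12-19 19:11 UTC ≤ query < 2021-08-13 10:50 UTC
0·60 + 33 - 165 = -132 min
-132 = -1·1440 + 1308; 1308 = 21·60 + 48 → 21:48, 2020-12-20 - 1 day = 2020-12-19
→ 2020-12-19 21:48 JYE

2020-12-19 21:48 JYE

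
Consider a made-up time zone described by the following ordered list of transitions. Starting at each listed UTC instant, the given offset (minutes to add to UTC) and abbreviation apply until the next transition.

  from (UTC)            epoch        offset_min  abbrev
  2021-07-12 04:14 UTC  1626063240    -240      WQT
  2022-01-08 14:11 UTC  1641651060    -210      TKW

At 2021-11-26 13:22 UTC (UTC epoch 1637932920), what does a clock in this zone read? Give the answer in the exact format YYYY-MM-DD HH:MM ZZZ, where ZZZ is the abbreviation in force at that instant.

2021-11-26 09:22 WQT

Query: 2021-11-26 13:22 UTC
Rule 1/2 (WQT, -04:00): 2021-07-12 04:14 UTC ≤ query < 2022-01-08 14:11 UTC
13·60 + 22 - 240 = 562 min
562 = 0·1440 + 562; 562 = 9·60 + 22 → 09:22, same day
→ 2021-11-26 09:22 WQT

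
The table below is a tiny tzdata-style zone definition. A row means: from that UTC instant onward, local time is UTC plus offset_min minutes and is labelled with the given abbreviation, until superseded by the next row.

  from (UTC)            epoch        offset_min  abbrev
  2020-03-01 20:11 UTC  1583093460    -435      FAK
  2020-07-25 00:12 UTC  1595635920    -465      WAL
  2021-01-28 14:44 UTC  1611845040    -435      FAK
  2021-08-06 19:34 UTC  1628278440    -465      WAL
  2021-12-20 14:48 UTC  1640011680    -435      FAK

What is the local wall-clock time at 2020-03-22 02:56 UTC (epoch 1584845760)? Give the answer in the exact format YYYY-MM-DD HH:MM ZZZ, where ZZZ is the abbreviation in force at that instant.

Query: 2020-03-22 02:56 UTC
Rule 1/5 (FAK, -07:15): 2020-03-01 20:11 UTC ≤ query < 2020-07-25 00:12 UTC
2·60 + 56 - 435 = -259 min
-259 = -1·1440 + 1181; 1181 = 19·60 + 41 → 19:41, 2020-03-22 - 1 day = 2020-03-21
→ 2020-03-21 19:41 FAK

2020-03-21 19:41 FAK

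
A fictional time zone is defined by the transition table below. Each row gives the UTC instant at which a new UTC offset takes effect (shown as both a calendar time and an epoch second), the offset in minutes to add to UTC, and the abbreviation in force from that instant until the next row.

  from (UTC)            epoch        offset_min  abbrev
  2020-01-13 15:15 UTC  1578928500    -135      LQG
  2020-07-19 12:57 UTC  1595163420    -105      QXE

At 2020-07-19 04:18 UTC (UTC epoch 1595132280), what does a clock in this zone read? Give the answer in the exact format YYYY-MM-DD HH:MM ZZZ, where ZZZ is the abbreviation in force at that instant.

Query: 2020-07-19 04:18 UTC
Rule 1/2 (LQG, -02:15): 2020-01-13 15:15 UTC ≤ query < 2020-07-19 12:57 UTC
4·60 + 18 - 135 = 123 min
123 = 0·1440 + 123; 123 = 2·60 + 3 → 02:03, same day
→ 2020-07-19 02:03 LQG

2020-07-19 02:03 LQG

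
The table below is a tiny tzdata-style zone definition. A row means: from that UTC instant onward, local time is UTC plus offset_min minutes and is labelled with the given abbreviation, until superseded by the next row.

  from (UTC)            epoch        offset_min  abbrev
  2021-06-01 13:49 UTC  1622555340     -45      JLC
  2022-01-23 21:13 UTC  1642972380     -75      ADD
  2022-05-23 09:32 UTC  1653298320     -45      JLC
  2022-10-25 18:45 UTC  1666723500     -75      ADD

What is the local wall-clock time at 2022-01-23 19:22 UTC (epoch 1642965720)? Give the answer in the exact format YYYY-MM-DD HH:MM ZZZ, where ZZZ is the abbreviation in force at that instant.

Query: 2022-01-23 19:22 UTC
Rule 1/4 (JLC, -00:45): 2021-06-01 13:49 UTC ≤ query < 2022-01-23 21:13 UTC
19·60 + 22 - 45 = 1117 min
1117 = 0·1440 + 1117; 1117 = 18·60 + 37 → 18:37, same day
→ 2022-01-23 18:37 JLC

2022-01-23 18:37 JLC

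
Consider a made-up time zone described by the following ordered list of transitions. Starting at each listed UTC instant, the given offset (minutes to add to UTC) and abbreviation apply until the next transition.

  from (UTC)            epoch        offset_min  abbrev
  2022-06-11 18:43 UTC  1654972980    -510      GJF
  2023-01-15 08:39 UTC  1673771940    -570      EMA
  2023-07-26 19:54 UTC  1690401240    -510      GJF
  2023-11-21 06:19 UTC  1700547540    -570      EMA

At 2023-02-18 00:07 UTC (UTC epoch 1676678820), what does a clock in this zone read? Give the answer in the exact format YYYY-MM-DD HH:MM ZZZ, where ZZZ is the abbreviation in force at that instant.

2023-02-17 14:37 EMA

Query: 2023-02-18 00:07 UTC
Rule 2/4 (EMA, -09:30): 2023-01-15 08:39 UTC ≤ query < 2023-07-26 19:54 UTC
0·60 + 7 - 570 = -563 min
-563 = -1·1440 + 877; 877 = 14·60 + 37 → 14:37, 2023-02-18 - 1 day = 2023-02-17
→ 2023-02-17 14:37 EMA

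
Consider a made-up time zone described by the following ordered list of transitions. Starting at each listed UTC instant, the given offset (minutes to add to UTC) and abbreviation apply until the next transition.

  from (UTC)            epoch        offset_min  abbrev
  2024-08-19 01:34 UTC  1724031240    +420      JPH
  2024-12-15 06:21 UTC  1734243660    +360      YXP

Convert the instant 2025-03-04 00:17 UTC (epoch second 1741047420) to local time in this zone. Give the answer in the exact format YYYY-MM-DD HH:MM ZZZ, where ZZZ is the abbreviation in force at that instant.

2025-03-04 06:17 YXP

Query: 2025-03-04 00:17 UTC
Rule 2/2 (YXP, +06:00): 2024-12-15 06:21 UTC ≤ query < +∞
0·60 + 17 + 360 = 377 min
377 = 0·1440 + 377; 377 = 6·60 + 17 → 06:17, same day
→ 2025-03-04 06:17 YXP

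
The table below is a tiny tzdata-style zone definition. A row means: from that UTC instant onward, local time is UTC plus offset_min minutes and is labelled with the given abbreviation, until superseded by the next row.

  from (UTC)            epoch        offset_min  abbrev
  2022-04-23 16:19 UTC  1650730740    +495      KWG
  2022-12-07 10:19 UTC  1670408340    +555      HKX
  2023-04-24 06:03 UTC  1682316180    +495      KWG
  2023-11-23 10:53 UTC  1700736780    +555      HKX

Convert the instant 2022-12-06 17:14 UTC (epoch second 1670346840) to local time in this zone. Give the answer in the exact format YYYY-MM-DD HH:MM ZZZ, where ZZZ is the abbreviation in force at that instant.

Query: 2022-12-06 17:14 UTC
Rule 1/4 (KWG, +08:15): 2022-04-23 16:19 UTC ≤ query < 2022-12-07 10:19 UTC
17·60 + 14 + 495 = 1529 min
1529 = 1·1440 + 89; 89 = 1·60 + 29 → 01:29, 2022-12-06 + 1 day = 2022-12-07
→ 2022-12-07 01:29 KWG

2022-12-07 01:29 KWG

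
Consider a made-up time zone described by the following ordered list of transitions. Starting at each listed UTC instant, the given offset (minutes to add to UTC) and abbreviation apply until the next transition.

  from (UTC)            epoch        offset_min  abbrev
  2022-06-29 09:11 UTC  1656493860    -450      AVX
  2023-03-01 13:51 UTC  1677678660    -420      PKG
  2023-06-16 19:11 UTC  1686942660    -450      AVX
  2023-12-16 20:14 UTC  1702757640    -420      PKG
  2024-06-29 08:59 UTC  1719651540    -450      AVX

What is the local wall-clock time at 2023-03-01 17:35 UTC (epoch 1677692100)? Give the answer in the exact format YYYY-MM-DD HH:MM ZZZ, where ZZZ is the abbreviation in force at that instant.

2023-03-01 10:35 PKG

Query: 2023-03-01 17:35 UTC
Rule 2/5 (PKG, -07:00): 2023-03-01 13:51 UTC ≤ query < 2023-06-16 19:11 UTC
17·60 + 35 - 420 = 635 min
635 = 0·1440 + 635; 635 = 10·60 + 35 → 10:35, same day
→ 2023-03-01 10:35 PKG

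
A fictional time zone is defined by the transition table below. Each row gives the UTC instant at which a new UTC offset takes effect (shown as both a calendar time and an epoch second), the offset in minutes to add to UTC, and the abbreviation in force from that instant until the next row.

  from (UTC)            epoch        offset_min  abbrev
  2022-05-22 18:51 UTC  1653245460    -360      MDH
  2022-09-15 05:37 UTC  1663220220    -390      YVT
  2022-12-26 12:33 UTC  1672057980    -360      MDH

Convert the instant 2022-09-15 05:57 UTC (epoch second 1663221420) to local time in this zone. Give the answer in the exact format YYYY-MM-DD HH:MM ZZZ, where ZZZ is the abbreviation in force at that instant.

Query: 2022-09-15 05:57 UTC
Rule 2/3 (YVT, -06:30): 2022-09-15 05:37 UTC ≤ query < 2022-12-26 12:33 UTC
5·60 + 57 - 390 = -33 min
-33 = -1·1440 + 1407; 1407 = 23·60 + 27 → 23:27, 2022-09-15 - 1 day = 2022-09-14
→ 2022-09-14 23:27 YVT

2022-09-14 23:27 YVT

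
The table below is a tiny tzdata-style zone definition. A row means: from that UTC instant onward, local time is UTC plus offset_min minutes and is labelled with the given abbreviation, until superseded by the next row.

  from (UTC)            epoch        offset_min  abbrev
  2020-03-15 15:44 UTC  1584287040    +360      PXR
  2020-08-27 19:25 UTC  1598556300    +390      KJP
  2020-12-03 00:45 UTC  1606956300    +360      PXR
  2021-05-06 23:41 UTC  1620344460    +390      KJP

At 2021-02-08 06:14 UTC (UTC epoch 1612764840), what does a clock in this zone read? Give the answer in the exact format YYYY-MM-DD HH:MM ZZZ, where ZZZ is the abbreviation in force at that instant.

Query: 2021-02-08 06:14 UTC
Rule 3/4 (PXR, +06:00): 2020-12-03 00:45 UTC ≤ query < 2021-05-06 23:41 UTC
6·60 + 14 + 360 = 734 min
734 = 0·1440 + 734; 734 = 12·60 + 14 → 12:14, same day
→ 2021-02-08 12:14 PXR

2021-02-08 12:14 PXR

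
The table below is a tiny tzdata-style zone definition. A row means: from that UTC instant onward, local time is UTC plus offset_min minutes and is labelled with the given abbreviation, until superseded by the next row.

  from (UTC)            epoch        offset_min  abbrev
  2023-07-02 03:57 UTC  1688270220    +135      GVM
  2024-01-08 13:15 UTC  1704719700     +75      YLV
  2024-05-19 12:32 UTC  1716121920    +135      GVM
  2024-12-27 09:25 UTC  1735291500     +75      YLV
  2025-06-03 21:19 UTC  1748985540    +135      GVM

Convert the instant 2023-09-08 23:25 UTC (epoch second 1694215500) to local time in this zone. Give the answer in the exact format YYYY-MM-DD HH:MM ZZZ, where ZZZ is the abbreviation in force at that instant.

2023-09-09 01:40 GVM

Query: 2023-09-08 23:25 UTC
Rule 1/5 (GVM, +02:15): 2023-07-02 03:57 UTC ≤ query < 2024-01-08 13:15 UTC
23·60 + 25 + 135 = 1540 min
1540 = 1·1440 + 100; 100 = 1·60 + 40 → 01:40, 2023-09-08 + 1 day = 2023-09-09
→ 2023-09-09 01:40 GVM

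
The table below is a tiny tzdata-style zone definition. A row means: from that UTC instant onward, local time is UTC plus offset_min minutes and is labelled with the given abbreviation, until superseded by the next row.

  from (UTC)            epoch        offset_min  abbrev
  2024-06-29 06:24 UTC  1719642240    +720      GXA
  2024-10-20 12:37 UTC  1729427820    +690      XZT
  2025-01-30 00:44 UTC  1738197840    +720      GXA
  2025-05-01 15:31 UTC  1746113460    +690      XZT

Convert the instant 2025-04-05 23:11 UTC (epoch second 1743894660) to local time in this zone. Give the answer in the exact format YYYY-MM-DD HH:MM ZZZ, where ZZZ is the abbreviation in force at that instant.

Query: 2025-04-05 23:11 UTC
Rule 3/4 (GXA, +12:00): 2025-01-30 00:44 UTC ≤ query < 2025-05-01 15:31 UTC
23·60 + 11 + 720 = 2111 min
2111 = 1·1440 + 671; 671 = 11·60 + 11 → 11:11, 2025-04-05 + 1 day = 2025-04-06
→ 2025-04-06 11:11 GXA

2025-04-06 11:11 GXA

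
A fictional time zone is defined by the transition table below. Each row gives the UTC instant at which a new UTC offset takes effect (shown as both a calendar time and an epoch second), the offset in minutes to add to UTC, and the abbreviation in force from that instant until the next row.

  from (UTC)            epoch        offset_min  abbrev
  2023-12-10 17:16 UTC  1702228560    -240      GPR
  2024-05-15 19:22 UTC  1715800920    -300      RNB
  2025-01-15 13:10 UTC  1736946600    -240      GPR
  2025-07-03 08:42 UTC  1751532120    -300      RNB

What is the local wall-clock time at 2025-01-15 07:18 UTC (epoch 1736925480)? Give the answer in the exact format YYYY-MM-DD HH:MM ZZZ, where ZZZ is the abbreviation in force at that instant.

Query: 2025-01-15 07:18 UTC
Rule 2/4 (RNB, -05:00): 2024-05-15 19:22 UTC ≤ query < 2025-01-15 13:10 UTC
7·60 + 18 - 300 = 138 min
138 = 0·1440 + 138; 138 = 2·60 + 18 → 02:18, same day
→ 2025-01-15 02:18 RNB

2025-01-15 02:18 RNB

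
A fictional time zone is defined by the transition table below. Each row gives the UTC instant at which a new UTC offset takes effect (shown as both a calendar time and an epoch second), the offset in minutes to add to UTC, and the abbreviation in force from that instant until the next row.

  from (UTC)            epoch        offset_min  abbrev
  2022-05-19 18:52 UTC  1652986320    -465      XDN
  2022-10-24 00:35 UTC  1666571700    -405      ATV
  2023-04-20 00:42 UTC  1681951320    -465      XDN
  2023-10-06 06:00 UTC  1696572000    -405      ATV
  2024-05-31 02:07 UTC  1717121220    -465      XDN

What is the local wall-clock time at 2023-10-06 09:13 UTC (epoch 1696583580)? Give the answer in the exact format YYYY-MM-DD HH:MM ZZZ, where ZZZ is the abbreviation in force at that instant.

2023-10-06 02:28 ATV

Query: 2023-10-06 09:13 UTC
Rule 4/5 (ATV, -06:45): 2023-10-06 06:00 UTC ≤ query < 2024-05-31 02:07 UTC
9·60 + 13 - 405 = 148 min
148 = 0·1440 + 148; 148 = 2·60 + 28 → 02:28, same day
→ 2023-10-06 02:28 ATV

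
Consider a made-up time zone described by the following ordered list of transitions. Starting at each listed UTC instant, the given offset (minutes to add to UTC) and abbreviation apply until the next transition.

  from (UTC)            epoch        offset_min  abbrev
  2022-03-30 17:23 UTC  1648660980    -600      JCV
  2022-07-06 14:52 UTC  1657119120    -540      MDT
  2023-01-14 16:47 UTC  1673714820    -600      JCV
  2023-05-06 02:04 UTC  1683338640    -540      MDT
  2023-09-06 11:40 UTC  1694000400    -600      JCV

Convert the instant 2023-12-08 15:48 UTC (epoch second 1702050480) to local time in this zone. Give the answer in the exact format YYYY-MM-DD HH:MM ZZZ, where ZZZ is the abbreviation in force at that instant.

2023-12-08 05:48 JCV

Query: 2023-12-08 15:48 UTC
Rule 5/5 (JCV, -10:00): 2023-09-06 11:40 UTC ≤ query < +∞
15·60 + 48 - 600 = 348 min
348 = 0·1440 + 348; 348 = 5·60 + 48 → 05:48, same day
→ 2023-12-08 05:48 JCV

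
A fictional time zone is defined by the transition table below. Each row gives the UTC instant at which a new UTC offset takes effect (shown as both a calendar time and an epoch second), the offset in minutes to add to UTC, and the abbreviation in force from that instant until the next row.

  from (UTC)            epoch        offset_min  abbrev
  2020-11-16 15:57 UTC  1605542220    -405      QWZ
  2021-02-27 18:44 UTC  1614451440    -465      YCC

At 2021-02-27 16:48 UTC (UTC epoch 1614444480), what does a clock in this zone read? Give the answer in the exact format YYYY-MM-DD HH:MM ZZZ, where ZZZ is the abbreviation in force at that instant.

2021-02-27 10:03 QWZ

Query: 2021-02-27 16:48 UTC
Rule 1/2 (QWZ, -06:45): 2020-11-16 15:57 UTC ≤ query < 2021-02-27 18:44 UTC
16·60 + 48 - 405 = 603 min
603 = 0·1440 + 603; 603 = 10·60 + 3 → 10:03, same day
→ 2021-02-27 10:03 QWZ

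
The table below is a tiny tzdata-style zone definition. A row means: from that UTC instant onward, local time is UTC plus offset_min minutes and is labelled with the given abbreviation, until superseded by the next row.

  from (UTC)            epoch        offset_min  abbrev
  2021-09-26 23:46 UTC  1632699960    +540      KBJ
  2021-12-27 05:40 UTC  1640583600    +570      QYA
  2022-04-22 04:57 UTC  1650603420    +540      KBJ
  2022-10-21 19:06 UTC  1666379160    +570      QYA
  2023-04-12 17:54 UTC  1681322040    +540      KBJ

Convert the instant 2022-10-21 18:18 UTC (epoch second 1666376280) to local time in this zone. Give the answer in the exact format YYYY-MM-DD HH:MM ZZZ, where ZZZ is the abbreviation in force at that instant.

Query: 2022-10-21 18:18 UTC
Rule 3/5 (KBJ, +09:00): 2022-04-22 04:57 UTC ≤ query < 2022-10-21 19:06 UTC
18·60 + 18 + 540 = 1638 min
1638 = 1·1440 + 198; 198 = 3·60 + 18 → 03:18, 2022-10-21 + 1 day = 2022-10-22
→ 2022-10-22 03:18 KBJ

2022-10-22 03:18 KBJ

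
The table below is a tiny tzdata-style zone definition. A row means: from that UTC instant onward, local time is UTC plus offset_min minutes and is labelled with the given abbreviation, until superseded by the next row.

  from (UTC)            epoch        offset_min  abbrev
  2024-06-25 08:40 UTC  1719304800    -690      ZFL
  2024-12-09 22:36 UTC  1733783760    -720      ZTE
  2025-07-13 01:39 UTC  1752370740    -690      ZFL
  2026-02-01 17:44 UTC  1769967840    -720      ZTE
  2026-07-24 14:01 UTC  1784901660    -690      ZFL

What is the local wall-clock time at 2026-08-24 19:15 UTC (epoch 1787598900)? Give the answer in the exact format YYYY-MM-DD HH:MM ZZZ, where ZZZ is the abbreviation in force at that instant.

2026-08-24 07:45 ZFL

Query: 2026-08-24 19:15 UTC
Rule 5/5 (ZFL, -11:30): 2026-07-24 14:01 UTC ≤ query < +∞
19·60 + 15 - 690 = 465 min
465 = 0·1440 + 465; 465 = 7·60 + 45 → 07:45, same day
→ 2026-08-24 07:45 ZFL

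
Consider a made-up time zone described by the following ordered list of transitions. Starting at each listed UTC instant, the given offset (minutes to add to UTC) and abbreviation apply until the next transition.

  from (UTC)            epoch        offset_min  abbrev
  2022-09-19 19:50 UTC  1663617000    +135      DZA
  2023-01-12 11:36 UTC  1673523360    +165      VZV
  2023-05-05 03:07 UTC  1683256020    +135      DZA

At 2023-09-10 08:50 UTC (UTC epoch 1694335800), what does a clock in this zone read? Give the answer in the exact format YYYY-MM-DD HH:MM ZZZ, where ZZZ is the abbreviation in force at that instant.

2023-09-10 11:05 DZA

Query: 2023-09-10 08:50 UTC
Rule 3/3 (DZA, +02:15): 2023-05-05 03:07 UTC ≤ query < +∞
8·60 + 50 + 135 = 665 min
665 = 0·1440 + 665; 665 = 11·60 + 5 → 11:05, same day
→ 2023-09-10 11:05 DZA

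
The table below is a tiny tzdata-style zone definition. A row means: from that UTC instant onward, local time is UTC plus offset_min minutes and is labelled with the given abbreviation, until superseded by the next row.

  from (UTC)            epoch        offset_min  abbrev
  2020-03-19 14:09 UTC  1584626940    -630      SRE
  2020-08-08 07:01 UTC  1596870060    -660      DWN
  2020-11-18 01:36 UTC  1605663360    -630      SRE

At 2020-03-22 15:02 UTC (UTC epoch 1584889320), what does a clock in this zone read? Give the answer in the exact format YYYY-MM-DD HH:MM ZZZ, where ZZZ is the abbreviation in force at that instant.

2020-03-22 04:32 SRE

Query: 2020-03-22 15:02 UTC
Rule 1/3 (SRE, -10:30): 2020-03-19 14:09 UTC ≤ query < 2020-08-08 07:01 UTC
15·60 + 2 - 630 = 272 min
272 = 0·1440 + 272; 272 = 4·60 + 32 → 04:32, same day
→ 2020-03-22 04:32 SRE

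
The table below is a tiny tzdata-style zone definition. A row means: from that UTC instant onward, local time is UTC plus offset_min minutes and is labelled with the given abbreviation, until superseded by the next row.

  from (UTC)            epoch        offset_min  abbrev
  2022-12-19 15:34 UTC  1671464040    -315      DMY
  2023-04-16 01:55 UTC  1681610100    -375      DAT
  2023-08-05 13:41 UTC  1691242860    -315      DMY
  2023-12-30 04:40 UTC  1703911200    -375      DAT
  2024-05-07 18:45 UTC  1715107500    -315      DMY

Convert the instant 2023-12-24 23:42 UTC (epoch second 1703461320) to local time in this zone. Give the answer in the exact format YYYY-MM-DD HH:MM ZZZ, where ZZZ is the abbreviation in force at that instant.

Query: 2023-12-24 23:42 UTC
Rule 3/5 (DMY, -05:15): 2023-08-05 13:41 UTC ≤ query < 2023-12-30 04:40 UTC
23·60 + 42 - 315 = 1107 min
1107 = 0·1440 + 1107; 1107 = 18·60 + 27 → 18:27, same day
→ 2023-12-24 18:27 DMY

2023-12-24 18:27 DMY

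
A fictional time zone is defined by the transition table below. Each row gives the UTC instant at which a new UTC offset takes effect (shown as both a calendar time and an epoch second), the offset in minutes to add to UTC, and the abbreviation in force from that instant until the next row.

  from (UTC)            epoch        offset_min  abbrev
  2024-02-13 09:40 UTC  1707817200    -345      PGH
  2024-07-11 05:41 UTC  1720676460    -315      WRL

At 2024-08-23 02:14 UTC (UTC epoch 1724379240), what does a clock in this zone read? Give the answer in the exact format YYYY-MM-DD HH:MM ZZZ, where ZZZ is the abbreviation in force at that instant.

2024-08-22 20:59 WRL

Query: 2024-08-23 02:14 UTC
Rule 2/2 (WRL, -05:15): 2024-07-11 05:41 UTC ≤ query < +∞
2·60 + 14 - 315 = -181 min
-181 = -1·1440 + 1259; 1259 = 20·60 + 59 → 20:59, 2024-08-23 - 1 day = 2024-08-22
→ 2024-08-22 20:59 WRL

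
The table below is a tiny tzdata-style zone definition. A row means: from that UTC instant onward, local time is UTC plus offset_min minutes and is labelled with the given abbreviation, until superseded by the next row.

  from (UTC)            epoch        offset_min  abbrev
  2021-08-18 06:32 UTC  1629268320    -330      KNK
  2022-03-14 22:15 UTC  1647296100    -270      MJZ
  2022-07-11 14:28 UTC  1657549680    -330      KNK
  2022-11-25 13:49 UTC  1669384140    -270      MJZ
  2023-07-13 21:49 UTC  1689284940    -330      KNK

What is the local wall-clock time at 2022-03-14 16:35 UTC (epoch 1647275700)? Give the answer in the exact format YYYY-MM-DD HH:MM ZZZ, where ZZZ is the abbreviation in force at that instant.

2022-03-14 11:05 KNK

Query: 2022-03-14 16:35 UTC
Rule 1/5 (KNK, -05:30): 2021-08-18 06:32 UTC ≤ query < 2022-03-14 22:15 UTC
16·60 + 35 - 330 = 665 min
665 = 0·1440 + 665; 665 = 11·60 + 5 → 11:05, same day
→ 2022-03-14 11:05 KNK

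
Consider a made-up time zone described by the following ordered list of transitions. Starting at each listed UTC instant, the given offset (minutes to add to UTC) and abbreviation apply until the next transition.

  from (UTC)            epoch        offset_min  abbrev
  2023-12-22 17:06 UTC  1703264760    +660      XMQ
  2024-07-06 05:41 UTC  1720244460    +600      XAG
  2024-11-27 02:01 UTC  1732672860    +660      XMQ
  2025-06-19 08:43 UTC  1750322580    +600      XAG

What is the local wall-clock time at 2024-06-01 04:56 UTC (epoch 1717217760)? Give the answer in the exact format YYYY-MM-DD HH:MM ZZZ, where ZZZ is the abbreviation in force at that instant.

2024-06-01 15:56 XMQ

Query: 2024-06-01 04:56 UTC
Rule 1/4 (XMQ, +11:00): 2023-12-22 17:06 UTC ≤ query < 2024-07-06 05:41 UTC
4·60 + 56 + 660 = 956 min
956 = 0·1440 + 956; 956 = 15·60 + 56 → 15:56, same day
→ 2024-06-01 15:56 XMQ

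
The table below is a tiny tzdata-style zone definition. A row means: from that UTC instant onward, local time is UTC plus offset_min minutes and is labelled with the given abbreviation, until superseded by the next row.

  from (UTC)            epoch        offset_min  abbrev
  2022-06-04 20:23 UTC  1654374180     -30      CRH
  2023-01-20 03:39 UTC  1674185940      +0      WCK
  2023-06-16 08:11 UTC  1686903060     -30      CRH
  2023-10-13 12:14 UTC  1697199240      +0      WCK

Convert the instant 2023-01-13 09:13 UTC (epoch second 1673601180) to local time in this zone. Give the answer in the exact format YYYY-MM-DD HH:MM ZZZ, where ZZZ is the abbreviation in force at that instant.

2023-01-13 08:43 CRH

Query: 2023-01-13 09:13 UTC
Rule 1/4 (CRH, -00:30): 2022-06-04 20:23 UTC ≤ query < 2023-01-20 03:39 UTC
9·60 + 13 - 30 = 523 min
523 = 0·1440 + 523; 523 = 8·60 + 43 → 08:43, same day
→ 2023-01-13 08:43 CRH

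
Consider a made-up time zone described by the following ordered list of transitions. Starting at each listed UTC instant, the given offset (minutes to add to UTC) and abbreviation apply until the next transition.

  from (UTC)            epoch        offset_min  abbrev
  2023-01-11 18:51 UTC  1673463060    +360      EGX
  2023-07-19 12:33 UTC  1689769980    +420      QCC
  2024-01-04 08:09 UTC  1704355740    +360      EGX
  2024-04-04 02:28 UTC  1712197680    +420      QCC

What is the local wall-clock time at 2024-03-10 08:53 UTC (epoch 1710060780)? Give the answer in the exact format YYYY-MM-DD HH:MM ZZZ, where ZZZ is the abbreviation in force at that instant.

Query: 2024-03-10 08:53 UTC
Rule 3/4 (EGX, +06:00): 2024-01-04 08:09 UTC ≤ query < 2024-04-04 02:28 UTC
8·60 + 53 + 360 = 893 min
893 = 0·1440 + 893; 893 = 14·60 + 53 → 14:53, same day
→ 2024-03-10 14:53 EGX

2024-03-10 14:53 EGX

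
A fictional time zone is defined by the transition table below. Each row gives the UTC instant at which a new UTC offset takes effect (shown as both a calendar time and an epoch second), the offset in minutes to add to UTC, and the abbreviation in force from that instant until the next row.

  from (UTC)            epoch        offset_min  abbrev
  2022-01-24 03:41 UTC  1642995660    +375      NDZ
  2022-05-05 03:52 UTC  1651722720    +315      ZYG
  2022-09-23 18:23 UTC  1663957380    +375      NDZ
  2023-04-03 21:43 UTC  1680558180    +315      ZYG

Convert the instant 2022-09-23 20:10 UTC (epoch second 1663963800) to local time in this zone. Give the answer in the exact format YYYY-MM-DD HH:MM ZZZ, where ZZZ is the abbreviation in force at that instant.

2022-09-24 02:25 NDZ

Query: 2022-09-23 20:10 UTC
Rule 3/4 (NDZ, +06:15): 2022-09-23 18:23 UTC ≤ query < 2023-04-03 21:43 UTC
20·60 + 10 + 375 = 1585 min
1585 = 1·1440 + 145; 145 = 2·60 + 25 → 02:25, 2022-09-23 + 1 day = 2022-09-24
→ 2022-09-24 02:25 NDZ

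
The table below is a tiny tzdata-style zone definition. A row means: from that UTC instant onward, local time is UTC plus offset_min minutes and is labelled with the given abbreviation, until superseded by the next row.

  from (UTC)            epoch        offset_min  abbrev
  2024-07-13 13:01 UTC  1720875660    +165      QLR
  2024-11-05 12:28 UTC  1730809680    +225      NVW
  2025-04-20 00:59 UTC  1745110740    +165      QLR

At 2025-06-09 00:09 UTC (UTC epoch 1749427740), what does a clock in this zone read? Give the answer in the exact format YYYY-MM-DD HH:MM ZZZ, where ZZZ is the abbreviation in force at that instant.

2025-06-09 02:54 QLR

Query: 2025-06-09 00:09 UTC
Rule 3/3 (QLR, +02:45): 2025-04-20 00:59 UTC ≤ query < +∞
0·60 + 9 + 165 = 174 min
174 = 0·1440 + 174; 174 = 2·60 + 54 → 02:54, same day
→ 2025-06-09 02:54 QLR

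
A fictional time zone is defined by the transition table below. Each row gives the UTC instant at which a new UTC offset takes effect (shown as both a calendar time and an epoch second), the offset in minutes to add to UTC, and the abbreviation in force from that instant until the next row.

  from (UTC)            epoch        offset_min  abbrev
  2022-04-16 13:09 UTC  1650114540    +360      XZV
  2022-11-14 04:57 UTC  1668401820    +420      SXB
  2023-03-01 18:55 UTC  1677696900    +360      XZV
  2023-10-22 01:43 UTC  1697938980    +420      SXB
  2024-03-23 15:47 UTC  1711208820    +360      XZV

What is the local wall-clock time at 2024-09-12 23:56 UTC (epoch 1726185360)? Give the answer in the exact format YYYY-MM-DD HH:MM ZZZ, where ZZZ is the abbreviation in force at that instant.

2024-09-13 05:56 XZV

Query: 2024-09-12 23:56 UTC
Rule 5/5 (XZV, +06:00): 2024-03-23 15:47 UTC ≤ query < +∞
23·60 + 56 + 360 = 1796 min
1796 = 1·1440 + 356; 356 = 5·60 + 56 → 05:56, 2024-09-12 + 1 day = 2024-09-13
→ 2024-09-13 05:56 XZV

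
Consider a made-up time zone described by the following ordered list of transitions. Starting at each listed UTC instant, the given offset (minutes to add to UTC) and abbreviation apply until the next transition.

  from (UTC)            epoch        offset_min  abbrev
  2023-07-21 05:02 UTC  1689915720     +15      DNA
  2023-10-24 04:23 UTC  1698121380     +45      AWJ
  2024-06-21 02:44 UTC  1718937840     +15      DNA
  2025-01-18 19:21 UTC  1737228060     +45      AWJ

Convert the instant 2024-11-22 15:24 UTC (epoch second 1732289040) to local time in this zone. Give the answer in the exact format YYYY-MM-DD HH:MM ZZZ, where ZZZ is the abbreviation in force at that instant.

2024-11-22 15:39 DNA

Query: 2024-11-22 15:24 UTC
Rule 3/4 (DNA, +00:15): 2024-06-21 02:44 UTC ≤ query < 2025-01-18 19:21 UTC
15·60 + 24 + 15 = 939 min
939 = 0·1440 + 939; 939 = 15·60 + 39 → 15:39, same day
→ 2024-11-22 15:39 DNA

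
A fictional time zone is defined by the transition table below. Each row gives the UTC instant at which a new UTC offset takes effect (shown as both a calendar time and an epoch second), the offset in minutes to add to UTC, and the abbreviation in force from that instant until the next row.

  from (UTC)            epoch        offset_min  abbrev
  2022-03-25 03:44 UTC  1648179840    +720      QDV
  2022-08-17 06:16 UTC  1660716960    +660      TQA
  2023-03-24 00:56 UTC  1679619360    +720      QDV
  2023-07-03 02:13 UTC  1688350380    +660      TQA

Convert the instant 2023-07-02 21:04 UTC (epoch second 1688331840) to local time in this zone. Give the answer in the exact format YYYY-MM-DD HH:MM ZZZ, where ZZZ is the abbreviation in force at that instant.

2023-07-03 09:04 QDV

Query: 2023-07-02 21:04 UTC
Rule 3/4 (QDV, +12:00): 2023-03-24 00:56 UTC ≤ query < 2023-07-03 02:13 UTC
21·60 + 4 + 720 = 1984 min
1984 = 1·1440 + 544; 544 = 9·60 + 4 → 09:04, 2023-07-02 + 1 day = 2023-07-03
→ 2023-07-03 09:04 QDV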